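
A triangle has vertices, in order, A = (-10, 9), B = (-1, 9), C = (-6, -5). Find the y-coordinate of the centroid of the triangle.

Apply Gauss's area formula. First the cross-terms c_i = x_i·y_{i+1} − x_{i+1}·y_i:
  -81, 59, -104  ⇒  2A = -126, A = -63.
Then Σ (y_i + y_{i+1})·c_i = -1638, so ȳ = -1638 / (6·(-63)) = 13/3.

13/3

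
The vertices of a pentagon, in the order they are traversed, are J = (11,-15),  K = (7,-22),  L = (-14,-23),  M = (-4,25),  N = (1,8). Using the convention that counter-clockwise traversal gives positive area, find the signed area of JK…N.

Apply Gauss's area formula: 2A = Σ (x_i·y_{i+1} − x_{i+1}·y_i), indices taken mod 5.
Σ = (-137) + (-469) + (-442) + (-57) + (-103) = -1208
Signed area = Σ/2 = -604 (negative ⇒ clockwise traversal).

-604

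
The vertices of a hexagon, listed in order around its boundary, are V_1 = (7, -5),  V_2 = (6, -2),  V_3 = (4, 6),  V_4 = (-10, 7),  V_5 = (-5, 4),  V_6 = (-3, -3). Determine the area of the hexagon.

Apply the shoelace (surveyor's) formula: 2A = Σ (x_i·y_{i+1} − x_{i+1}·y_i), indices taken mod 6.
Σ = (16) + (44) + (88) + (-5) + (27) + (36) = 206
Area = |Σ|/2 = 103.

103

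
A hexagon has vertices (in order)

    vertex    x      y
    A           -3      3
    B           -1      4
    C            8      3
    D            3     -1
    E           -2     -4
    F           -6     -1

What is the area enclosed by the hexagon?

Σ = (-9) + (-35) + (-17) + (-14) + (-22) + (-21) = -118
Area = |Σ|/2 = 59.

59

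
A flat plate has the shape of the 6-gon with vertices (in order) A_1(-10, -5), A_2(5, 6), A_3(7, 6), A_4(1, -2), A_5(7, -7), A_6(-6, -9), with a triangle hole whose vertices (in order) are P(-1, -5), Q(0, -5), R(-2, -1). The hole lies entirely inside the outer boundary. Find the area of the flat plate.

110.5

Outer boundary:
Σ = (-35) + (-12) + (-20) + (7) + (-105) + (-60) = -225
Area = |Σ|/2 = 112.5.
Hole:
Cross-terms: 5, -10, 9  ⇒  Σ = 4
Area = |Σ|/2 = 2.
Net area = 112.5 − 2 = 110.5.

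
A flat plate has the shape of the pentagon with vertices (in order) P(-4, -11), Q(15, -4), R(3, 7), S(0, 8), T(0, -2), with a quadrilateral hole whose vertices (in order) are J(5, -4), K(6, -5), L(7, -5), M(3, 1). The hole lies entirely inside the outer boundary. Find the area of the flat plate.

Outer boundary:
Apply the surveyor's formula: 2A = Σ (x_i·y_{i+1} − x_{i+1}·y_i), indices taken mod 5.
Σ = (181) + (117) + (24) + (0) + (-8) = 314
Area = |Σ|/2 = 157.
Hole:
J→K: (5)(-5) − (6)(-4) = -1
K→L: (6)(-5) − (7)(-5) = 5
L→M: (7)(1) − (3)(-5) = 22
M→J: (3)(-4) − (5)(1) = -17
Σ = 9
Area = |Σ|/2 = 4.5.
Net area = 157 − 4.5 = 152.5.

152.5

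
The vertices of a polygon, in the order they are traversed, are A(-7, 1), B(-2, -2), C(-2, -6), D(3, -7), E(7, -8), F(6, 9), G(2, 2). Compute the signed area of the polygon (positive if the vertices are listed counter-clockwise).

Σ = (16) + (8) + (32) + (25) + (111) + (-6) + (16) = 202
Signed area = Σ/2 = 101 (positive ⇒ counter-clockwise traversal).

101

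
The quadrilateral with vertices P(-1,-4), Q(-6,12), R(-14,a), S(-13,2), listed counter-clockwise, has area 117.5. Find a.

11

Write out the shoelace sum; only the two edges meeting at R involve a:
2·Area = [((-6)·a − (-14)·12) + ((-14)·2 − (-13)·a)] + 18
       = 7·a + 158 = 235
⇒ a = 11.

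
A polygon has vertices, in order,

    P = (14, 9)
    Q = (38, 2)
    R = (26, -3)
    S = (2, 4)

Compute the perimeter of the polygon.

|PQ| = √((24)² + (-7)²) = √625 = 25
|QR| = √((-12)² + (-5)²) = √169 = 13
|RS| = √((-24)² + (7)²) = √625 = 25
|SP| = √((12)² + (5)²) = √169 = 13
Perimeter = 25 + 13 + 25 + 13 = 76.

76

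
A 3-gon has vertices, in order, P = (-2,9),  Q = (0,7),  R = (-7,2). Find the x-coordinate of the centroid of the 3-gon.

-3

Apply Gauss's area formula. First the cross-terms c_i = x_i·y_{i+1} − x_{i+1}·y_i:
  -14, 49, -59  ⇒  2A = -24, A = -12.
Then Σ (x_i + x_{i+1})·c_i = 216, so x̄ = 216 / (6·(-12)) = -3.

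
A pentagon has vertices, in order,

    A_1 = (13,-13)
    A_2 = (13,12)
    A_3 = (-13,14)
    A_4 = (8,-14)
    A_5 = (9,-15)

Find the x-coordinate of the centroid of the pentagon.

174/43

Apply the surveyor's formula. First the cross-terms c_i = x_i·y_{i+1} − x_{i+1}·y_i:
  325, 338, 70, 6, 78  ⇒  2A = 817, A = 408.5.
Then Σ (x_i + x_{i+1})·c_i = 9918, so x̄ = 9918 / (6·408.5) = 174/43.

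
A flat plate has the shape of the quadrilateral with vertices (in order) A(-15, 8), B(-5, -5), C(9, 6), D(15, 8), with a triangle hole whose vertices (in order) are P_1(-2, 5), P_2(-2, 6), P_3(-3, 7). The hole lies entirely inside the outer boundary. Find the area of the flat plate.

175.5

Outer boundary:
A→B: (-15)(-5) − (-5)(8) = 115
B→C: (-5)(6) − (9)(-5) = 15
C→D: (9)(8) − (15)(6) = -18
D→A: (15)(8) − (-15)(8) = 240
Σ = 352
Area = |Σ|/2 = 176.
Hole:
Apply Gauss's area formula: 2A = Σ (x_i·y_{i+1} − x_{i+1}·y_i), indices taken mod 3.
Cross-terms: -2, 4, -1  ⇒  Σ = 1
Area = |Σ|/2 = 0.5.
Net area = 176 − 0.5 = 175.5.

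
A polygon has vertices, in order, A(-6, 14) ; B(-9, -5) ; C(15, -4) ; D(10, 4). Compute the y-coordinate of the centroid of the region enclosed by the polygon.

Apply the surveyor's formula. First the cross-terms c_i = x_i·y_{i+1} − x_{i+1}·y_i:
  156, 111, 100, 164  ⇒  2A = 531, A = 265.5.
Then Σ (y_i + y_{i+1})·c_i = 3357, so ȳ = 3357 / (6·265.5) = 373/177.

373/177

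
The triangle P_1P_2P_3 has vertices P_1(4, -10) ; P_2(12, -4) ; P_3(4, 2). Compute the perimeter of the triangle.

|P_1P_2| = √((8)² + (6)²) = √100 = 10
|P_2P_3| = √((-8)² + (6)²) = √100 = 10
|P_3P_1| = √((0)² + (-12)²) = √144 = 12
Perimeter = 10 + 10 + 12 = 32.

32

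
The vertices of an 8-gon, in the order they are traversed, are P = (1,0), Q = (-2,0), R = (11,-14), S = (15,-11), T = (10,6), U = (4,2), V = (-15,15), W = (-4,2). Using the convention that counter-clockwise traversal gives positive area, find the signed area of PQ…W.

Apply the shoelace (surveyor's) formula: 2A = Σ (x_i·y_{i+1} − x_{i+1}·y_i), indices taken mod 8.
Σ = (0) + (28) + (89) + (200) + (-4) + (90) + (30) + (-2) = 431
Signed area = Σ/2 = 215.5 (positive ⇒ counter-clockwise traversal).

215.5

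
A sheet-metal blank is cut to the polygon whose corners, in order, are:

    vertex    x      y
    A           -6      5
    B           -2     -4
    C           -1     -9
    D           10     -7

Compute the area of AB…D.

76.5

Σ = (34) + (14) + (97) + (8) = 153
Area = |Σ|/2 = 76.5.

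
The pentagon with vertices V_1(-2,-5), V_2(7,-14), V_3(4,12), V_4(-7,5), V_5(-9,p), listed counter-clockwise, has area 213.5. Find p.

-6

The doubled signed area Σ (x_i y_{i+1} − x_{i+1} y_i) is linear in p.
With p=0 it equals 397; the coefficient of p is -5 (from the two edges through V_5).
So -5·p + 397 = 2·213.5 = 427 ⇒ p = -6.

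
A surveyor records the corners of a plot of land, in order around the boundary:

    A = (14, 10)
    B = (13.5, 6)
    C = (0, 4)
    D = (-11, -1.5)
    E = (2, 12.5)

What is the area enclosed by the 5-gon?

Apply Gauss's area formula: 2A = Σ (x_i·y_{i+1} − x_{i+1}·y_i), indices taken mod 5.
Cross-terms: -51, 54, 44, -134.5, -155  ⇒  Σ = -242.5
Area = |Σ|/2 = 121.25.

121.25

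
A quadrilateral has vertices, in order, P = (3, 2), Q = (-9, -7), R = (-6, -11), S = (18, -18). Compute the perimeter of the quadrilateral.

|PQ| = √((-12)² + (-9)²) = √225 = 15
|QR| = √((3)² + (-4)²) = √25 = 5
|RS| = √((24)² + (-7)²) = √625 = 25
|SP| = √((-15)² + (20)²) = √625 = 25
Perimeter = 15 + 5 + 25 + 25 = 70.

70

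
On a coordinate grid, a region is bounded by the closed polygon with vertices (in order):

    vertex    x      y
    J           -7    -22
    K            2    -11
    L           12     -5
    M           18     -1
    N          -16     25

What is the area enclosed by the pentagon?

641

Cross-terms: 121, 122, 78, 434, 527  ⇒  Σ = 1282
Area = |Σ|/2 = 641.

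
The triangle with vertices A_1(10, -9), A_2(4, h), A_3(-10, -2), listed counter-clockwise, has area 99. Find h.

3

Write out the shoelace sum; only the two edges meeting at A_2 involve h:
2·Area = [(10·h − 4·(-9)) + (4·(-2) − (-10)·h)] + 110
       = 20·h + 138 = 198
⇒ h = 3.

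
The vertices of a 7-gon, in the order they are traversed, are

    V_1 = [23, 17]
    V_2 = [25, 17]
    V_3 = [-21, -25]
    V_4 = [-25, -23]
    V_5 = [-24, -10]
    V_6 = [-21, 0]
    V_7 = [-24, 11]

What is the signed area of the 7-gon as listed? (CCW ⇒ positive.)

Apply Gauss's area formula: 2A = Σ (x_i·y_{i+1} − x_{i+1}·y_i), indices taken mod 7.
V_1→V_2: (23)(17) − (25)(17) = -34
V_2→V_3: (25)(-25) − (-21)(17) = -268
V_3→V_4: (-21)(-23) − (-25)(-25) = -142
V_4→V_5: (-25)(-10) − (-24)(-23) = -302
V_5→V_6: (-24)(0) − (-21)(-10) = -210
V_6→V_7: (-21)(11) − (-24)(0) = -231
V_7→V_1: (-24)(17) − (23)(11) = -661
Σ = -1848
Signed area = Σ/2 = -924 (negative ⇒ clockwise traversal).

-924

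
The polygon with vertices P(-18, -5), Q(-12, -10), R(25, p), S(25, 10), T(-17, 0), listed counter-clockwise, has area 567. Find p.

-7

The doubled signed area Σ (x_i y_{i+1} − x_{i+1} y_i) is linear in p.
With p=0 it equals 875; the coefficient of p is -37 (from the two edges through R).
So -37·p + 875 = 2·567 = 1134 ⇒ p = -7.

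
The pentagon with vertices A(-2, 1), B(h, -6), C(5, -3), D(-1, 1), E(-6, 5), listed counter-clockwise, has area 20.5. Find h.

2

Write out the shoelace sum; only the two edges meeting at B involve h:
2·Area = [((-2)·(-6) − h·1) + (h·(-3) − 5·(-6))] + 7
       = -4·h + 49 = 41
⇒ h = 2.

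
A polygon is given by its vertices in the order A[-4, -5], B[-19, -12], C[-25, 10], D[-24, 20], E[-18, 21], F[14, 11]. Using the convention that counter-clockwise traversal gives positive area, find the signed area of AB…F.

A→B: (-4)(-12) − (-19)(-5) = -47
B→C: (-19)(10) − (-25)(-12) = -490
C→D: (-25)(20) − (-24)(10) = -260
D→E: (-24)(21) − (-18)(20) = -144
E→F: (-18)(11) − (14)(21) = -492
F→A: (14)(-5) − (-4)(11) = -26
Σ = -1459
Signed area = Σ/2 = -729.5 (negative ⇒ clockwise traversal).

-729.5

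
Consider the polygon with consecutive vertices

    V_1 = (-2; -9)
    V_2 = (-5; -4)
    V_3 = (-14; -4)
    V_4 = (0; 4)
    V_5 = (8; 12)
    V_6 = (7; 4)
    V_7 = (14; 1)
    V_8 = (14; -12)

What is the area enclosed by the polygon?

Apply the shoelace formula: 2A = Σ (x_i·y_{i+1} − x_{i+1}·y_i), indices taken mod 8.
Σ = (-37) + (-36) + (-56) + (-32) + (-52) + (-49) + (-182) + (-150) = -594
Area = |Σ|/2 = 297.

297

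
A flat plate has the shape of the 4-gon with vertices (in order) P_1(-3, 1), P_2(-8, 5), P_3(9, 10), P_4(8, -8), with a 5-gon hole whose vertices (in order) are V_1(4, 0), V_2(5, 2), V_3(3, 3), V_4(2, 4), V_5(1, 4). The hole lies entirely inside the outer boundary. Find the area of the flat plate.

144.5

Outer boundary:
Cross-terms: -7, -125, -152, -16  ⇒  Σ = -300
Area = |Σ|/2 = 150.
Hole:
Apply the shoelace formula: 2A = Σ (x_i·y_{i+1} − x_{i+1}·y_i), indices taken mod 5.
V_1→V_2: (4)(2) − (5)(0) = 8
V_2→V_3: (5)(3) − (3)(2) = 9
V_3→V_4: (3)(4) − (2)(3) = 6
V_4→V_5: (2)(4) − (1)(4) = 4
V_5→V_1: (1)(0) − (4)(4) = -16
Σ = 11
Area = |Σ|/2 = 5.5.
Net area = 150 − 5.5 = 144.5.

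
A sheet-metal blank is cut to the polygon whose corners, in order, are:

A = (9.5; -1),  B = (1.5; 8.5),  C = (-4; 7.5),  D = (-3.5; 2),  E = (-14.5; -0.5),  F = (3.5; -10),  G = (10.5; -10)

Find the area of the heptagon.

Σ = (82.25) + (45.25) + (18.25) + (30.75) + (146.75) + (70) + (84.5) = 477.75
Area = |Σ|/2 = 238.875.

238.875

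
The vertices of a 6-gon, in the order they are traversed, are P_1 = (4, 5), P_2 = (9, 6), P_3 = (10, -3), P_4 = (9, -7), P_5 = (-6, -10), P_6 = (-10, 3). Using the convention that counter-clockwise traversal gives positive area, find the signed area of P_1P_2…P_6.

Apply the surveyor's formula: 2A = Σ (x_i·y_{i+1} − x_{i+1}·y_i), indices taken mod 6.
Cross-terms: -21, -87, -43, -132, -118, -62  ⇒  Σ = -463
Signed area = Σ/2 = -231.5 (negative ⇒ clockwise traversal).

-231.5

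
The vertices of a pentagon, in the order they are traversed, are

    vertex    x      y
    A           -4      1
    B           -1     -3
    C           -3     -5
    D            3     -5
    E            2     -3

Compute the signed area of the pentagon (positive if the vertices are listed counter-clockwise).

15

Apply the surveyor's formula: 2A = Σ (x_i·y_{i+1} − x_{i+1}·y_i), indices taken mod 5.
Σ = (13) + (-4) + (30) + (1) + (-10) = 30
Signed area = Σ/2 = 15 (positive ⇒ counter-clockwise traversal).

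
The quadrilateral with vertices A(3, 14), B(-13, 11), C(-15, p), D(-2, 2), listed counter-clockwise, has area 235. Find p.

-14

The doubled signed area Σ (x_i y_{i+1} − x_{i+1} y_i) is linear in p.
With p=0 it equals 316; the coefficient of p is -11 (from the two edges through C).
So -11·p + 316 = 2·235 = 470 ⇒ p = -14.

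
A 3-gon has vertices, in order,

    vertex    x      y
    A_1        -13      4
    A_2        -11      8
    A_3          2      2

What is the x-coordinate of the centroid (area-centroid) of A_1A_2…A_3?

-22/3

Apply the shoelace formula. First the cross-terms c_i = x_i·y_{i+1} − x_{i+1}·y_i:
  -60, -38, 34  ⇒  2A = -64, A = -32.
Then Σ (x_i + x_{i+1})·c_i = 1408, so x̄ = 1408 / (6·(-32)) = -22/3.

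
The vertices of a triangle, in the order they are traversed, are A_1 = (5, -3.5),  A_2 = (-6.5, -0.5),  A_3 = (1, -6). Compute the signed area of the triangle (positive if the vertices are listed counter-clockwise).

Apply Gauss's area formula: 2A = Σ (x_i·y_{i+1} − x_{i+1}·y_i), indices taken mod 3.
Σ = (-25.25) + (39.5) + (26.5) = 40.75
Signed area = Σ/2 = 20.375 (positive ⇒ counter-clockwise traversal).

20.375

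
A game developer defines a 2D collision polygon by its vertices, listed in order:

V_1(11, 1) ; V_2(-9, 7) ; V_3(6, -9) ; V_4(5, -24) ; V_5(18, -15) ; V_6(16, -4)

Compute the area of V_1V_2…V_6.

Σ = (86) + (39) + (-99) + (357) + (168) + (60) = 611
Area = |Σ|/2 = 305.5.

305.5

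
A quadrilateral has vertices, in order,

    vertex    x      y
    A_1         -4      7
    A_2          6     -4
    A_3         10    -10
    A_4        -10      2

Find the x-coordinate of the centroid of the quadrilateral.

Apply the shoelace (surveyor's) formula. First the cross-terms c_i = x_i·y_{i+1} − x_{i+1}·y_i:
  -26, -20, -80, -62  ⇒  2A = -188, A = -94.
Then Σ (x_i + x_{i+1})·c_i = 496, so x̄ = 496 / (6·(-94)) = -124/141.

-124/141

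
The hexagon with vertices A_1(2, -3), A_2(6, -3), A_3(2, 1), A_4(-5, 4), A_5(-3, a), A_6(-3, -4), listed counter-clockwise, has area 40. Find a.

Write out the shoelace sum; only the two edges meeting at A_5 involve a:
2·Area = [((-5)·a − (-3)·4) + ((-3)·(-4) − (-3)·a)] + 54
       = -2·a + 78 = 80
⇒ a = -1.

-1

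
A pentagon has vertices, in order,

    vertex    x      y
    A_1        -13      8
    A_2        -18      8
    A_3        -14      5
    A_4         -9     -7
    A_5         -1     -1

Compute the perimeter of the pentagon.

48

|A_1A_2| = √((-5)² + (0)²) = √25 = 5
|A_2A_3| = √((4)² + (-3)²) = √25 = 5
|A_3A_4| = √((5)² + (-12)²) = √169 = 13
|A_4A_5| = √((8)² + (6)²) = √100 = 10
|A_5A_1| = √((-12)² + (9)²) = √225 = 15
Perimeter = 5 + 5 + 13 + 10 + 15 = 48.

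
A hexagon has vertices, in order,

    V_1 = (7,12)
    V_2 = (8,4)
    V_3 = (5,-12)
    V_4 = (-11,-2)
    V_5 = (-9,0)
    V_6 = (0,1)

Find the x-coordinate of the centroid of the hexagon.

107/90

Apply Gauss's area formula. First the cross-terms c_i = x_i·y_{i+1} − x_{i+1}·y_i:
  -68, -116, -142, -18, -9, -7  ⇒  2A = -360, A = -180.
Then Σ (x_i + x_{i+1})·c_i = -1284, so x̄ = -1284 / (6·(-180)) = 107/90.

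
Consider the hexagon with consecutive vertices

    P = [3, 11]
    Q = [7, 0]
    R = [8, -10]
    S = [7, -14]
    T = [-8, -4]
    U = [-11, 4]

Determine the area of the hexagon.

Apply the surveyor's formula: 2A = Σ (x_i·y_{i+1} − x_{i+1}·y_i), indices taken mod 6.
Σ = (-77) + (-70) + (-42) + (-140) + (-76) + (-133) = -538
Area = |Σ|/2 = 269.

269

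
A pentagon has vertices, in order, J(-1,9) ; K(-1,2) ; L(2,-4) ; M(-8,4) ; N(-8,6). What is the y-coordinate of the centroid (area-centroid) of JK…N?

1073/297

Apply the surveyor's formula. First the cross-terms c_i = x_i·y_{i+1} − x_{i+1}·y_i:
  7, 0, -24, -16, -66  ⇒  2A = -99, A = -49.5.
Then Σ (y_i + y_{i+1})·c_i = -1073, so ȳ = -1073 / (6·(-49.5)) = 1073/297.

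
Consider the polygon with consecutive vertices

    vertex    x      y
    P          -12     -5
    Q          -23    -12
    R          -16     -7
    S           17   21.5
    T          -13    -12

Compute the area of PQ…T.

P→Q: (-12)(-12) − (-23)(-5) = 29
Q→R: (-23)(-7) − (-16)(-12) = -31
R→S: (-16)(21.5) − (17)(-7) = -225
S→T: (17)(-12) − (-13)(21.5) = 75.5
T→P: (-13)(-5) − (-12)(-12) = -79
Σ = -230.5
Area = |Σ|/2 = 115.25.

115.25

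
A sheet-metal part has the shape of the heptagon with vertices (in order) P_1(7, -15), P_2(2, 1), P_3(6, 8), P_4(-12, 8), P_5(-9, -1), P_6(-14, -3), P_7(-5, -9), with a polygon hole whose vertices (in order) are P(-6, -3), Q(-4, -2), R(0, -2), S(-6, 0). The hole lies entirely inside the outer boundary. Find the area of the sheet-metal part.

Outer boundary:
Apply the shoelace formula: 2A = Σ (x_i·y_{i+1} − x_{i+1}·y_i), indices taken mod 7.
Cross-terms: 37, 10, 144, 84, 13, 111, 138  ⇒  Σ = 537
Area = |Σ|/2 = 268.5.
Hole:
Σ = (0) + (8) + (-12) + (18) = 14
Area = |Σ|/2 = 7.
Net area = 268.5 − 7 = 261.5.

261.5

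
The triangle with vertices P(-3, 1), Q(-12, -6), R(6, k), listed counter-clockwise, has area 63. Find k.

-6

Write out the shoelace sum; only the two edges meeting at R involve k:
2·Area = [((-12)·k − 6·(-6)) + (6·1 − (-3)·k)] + 30
       = -9·k + 72 = 126
⇒ k = -6.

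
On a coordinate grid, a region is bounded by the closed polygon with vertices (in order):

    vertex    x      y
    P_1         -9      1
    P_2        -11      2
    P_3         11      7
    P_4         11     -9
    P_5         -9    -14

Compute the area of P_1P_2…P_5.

Apply Gauss's area formula: 2A = Σ (x_i·y_{i+1} − x_{i+1}·y_i), indices taken mod 5.
P_1→P_2: (-9)(2) − (-11)(1) = -7
P_2→P_3: (-11)(7) − (11)(2) = -99
P_3→P_4: (11)(-9) − (11)(7) = -176
P_4→P_5: (11)(-14) − (-9)(-9) = -235
P_5→P_1: (-9)(1) − (-9)(-14) = -135
Σ = -652
Area = |Σ|/2 = 326.

326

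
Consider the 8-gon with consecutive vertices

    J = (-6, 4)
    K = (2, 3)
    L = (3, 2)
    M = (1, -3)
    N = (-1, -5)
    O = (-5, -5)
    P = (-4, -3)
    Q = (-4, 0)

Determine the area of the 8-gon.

51.5

Cross-terms: -26, -5, -11, -8, -20, -5, -12, -16  ⇒  Σ = -103
Area = |Σ|/2 = 51.5.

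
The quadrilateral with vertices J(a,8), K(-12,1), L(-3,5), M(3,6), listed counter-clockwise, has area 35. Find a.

-8

The doubled signed area Σ (x_i y_{i+1} − x_{i+1} y_i) is linear in a.
With a=0 it equals 30; the coefficient of a is -5 (from the two edges through J).
So -5·a + 30 = 2·35 = 70 ⇒ a = -8.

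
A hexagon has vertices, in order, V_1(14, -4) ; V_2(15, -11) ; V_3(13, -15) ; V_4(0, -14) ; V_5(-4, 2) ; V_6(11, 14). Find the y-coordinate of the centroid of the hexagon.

-487/183

Apply the shoelace (surveyor's) formula. First the cross-terms c_i = x_i·y_{i+1} − x_{i+1}·y_i:
  -94, -82, -182, -56, -78, -240  ⇒  2A = -732, A = -366.
Then Σ (y_i + y_{i+1})·c_i = 5844, so ȳ = 5844 / (6·(-366)) = -487/183.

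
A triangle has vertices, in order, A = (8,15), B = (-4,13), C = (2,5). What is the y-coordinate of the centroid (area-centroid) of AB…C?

Apply the shoelace formula. First the cross-terms c_i = x_i·y_{i+1} − x_{i+1}·y_i:
  164, -46, -10  ⇒  2A = 108, A = 54.
Then Σ (y_i + y_{i+1})·c_i = 3564, so ȳ = 3564 / (6·54) = 11.

11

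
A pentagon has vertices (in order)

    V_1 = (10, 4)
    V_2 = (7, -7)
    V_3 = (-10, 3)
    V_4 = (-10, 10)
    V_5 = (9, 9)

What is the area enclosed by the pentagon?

Apply Gauss's area formula: 2A = Σ (x_i·y_{i+1} − x_{i+1}·y_i), indices taken mod 5.
V_1→V_2: (10)(-7) − (7)(4) = -98
V_2→V_3: (7)(3) − (-10)(-7) = -49
V_3→V_4: (-10)(10) − (-10)(3) = -70
V_4→V_5: (-10)(9) − (9)(10) = -180
V_5→V_1: (9)(4) − (10)(9) = -54
Σ = -451
Area = |Σ|/2 = 225.5.

225.5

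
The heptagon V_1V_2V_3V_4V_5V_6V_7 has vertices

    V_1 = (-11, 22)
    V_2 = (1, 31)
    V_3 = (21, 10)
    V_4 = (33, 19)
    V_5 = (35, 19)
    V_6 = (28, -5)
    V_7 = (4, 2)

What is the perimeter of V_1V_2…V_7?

136

|V_1V_2| = √((12)² + (9)²) = √225 = 15
|V_2V_3| = √((20)² + (-21)²) = √841 = 29
|V_3V_4| = √((12)² + (9)²) = √225 = 15
|V_4V_5| = √((2)² + (0)²) = √4 = 2
|V_5V_6| = √((-7)² + (-24)²) = √625 = 25
|V_6V_7| = √((-24)² + (7)²) = √625 = 25
|V_7V_1| = √((-15)² + (20)²) = √625 = 25
Perimeter = 15 + 29 + 15 + 2 + 25 + 25 + 25 = 136.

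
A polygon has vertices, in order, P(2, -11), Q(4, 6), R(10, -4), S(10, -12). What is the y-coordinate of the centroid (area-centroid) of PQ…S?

Apply Gauss's area formula. First the cross-terms c_i = x_i·y_{i+1} − x_{i+1}·y_i:
  56, -76, -80, -86  ⇒  2A = -186, A = -93.
Then Σ (y_i + y_{i+1})·c_i = 2826, so ȳ = 2826 / (6·(-93)) = -157/31.

-157/31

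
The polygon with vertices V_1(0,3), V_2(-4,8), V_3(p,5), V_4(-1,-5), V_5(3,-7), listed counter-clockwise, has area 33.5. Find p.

The doubled signed area Σ (x_i y_{i+1} − x_{i+1} y_i) is linear in p.
With p=0 it equals 28; the coefficient of p is -13 (from the two edges through V_3).
So -13·p + 28 = 2·33.5 = 67 ⇒ p = -3.

-3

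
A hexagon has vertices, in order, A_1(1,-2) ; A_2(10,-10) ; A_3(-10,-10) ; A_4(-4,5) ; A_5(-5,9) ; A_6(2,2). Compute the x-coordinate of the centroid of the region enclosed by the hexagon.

-307/195

Apply the shoelace (surveyor's) formula. First the cross-terms c_i = x_i·y_{i+1} − x_{i+1}·y_i:
  10, -200, -90, -11, -28, -6  ⇒  2A = -325, A = -162.5.
Then Σ (x_i + x_{i+1})·c_i = 1535, so x̄ = 1535 / (6·(-162.5)) = -307/195.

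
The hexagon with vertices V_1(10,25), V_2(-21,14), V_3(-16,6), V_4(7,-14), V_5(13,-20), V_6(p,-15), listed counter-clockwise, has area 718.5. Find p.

Write out the shoelace sum; only the two edges meeting at V_6 involve p:
2·Area = [(13·(-15) − p·(-20)) + (p·25 − 10·(-15))] + 987
       = 45·p + 942 = 1437
⇒ p = 11.

11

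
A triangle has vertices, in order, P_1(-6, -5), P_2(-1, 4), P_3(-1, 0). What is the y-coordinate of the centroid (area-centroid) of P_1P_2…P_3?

-1/3

Apply the shoelace formula. First the cross-terms c_i = x_i·y_{i+1} − x_{i+1}·y_i:
  -29, 4, 5  ⇒  2A = -20, A = -10.
Then Σ (y_i + y_{i+1})·c_i = 20, so ȳ = 20 / (6·(-10)) = -1/3.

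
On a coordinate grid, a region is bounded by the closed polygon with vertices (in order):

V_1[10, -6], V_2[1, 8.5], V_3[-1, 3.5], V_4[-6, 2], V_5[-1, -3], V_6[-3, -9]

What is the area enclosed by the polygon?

125

Apply the shoelace (surveyor's) formula: 2A = Σ (x_i·y_{i+1} − x_{i+1}·y_i), indices taken mod 6.
Cross-terms: 91, 12, 19, 20, 0, 108  ⇒  Σ = 250
Area = |Σ|/2 = 125.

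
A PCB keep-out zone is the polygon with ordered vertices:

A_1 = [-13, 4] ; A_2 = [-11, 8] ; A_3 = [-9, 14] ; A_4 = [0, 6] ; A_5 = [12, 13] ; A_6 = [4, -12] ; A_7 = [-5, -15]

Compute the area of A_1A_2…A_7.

Σ = (-60) + (-82) + (-54) + (-72) + (-196) + (-120) + (-215) = -799
Area = |Σ|/2 = 399.5.

399.5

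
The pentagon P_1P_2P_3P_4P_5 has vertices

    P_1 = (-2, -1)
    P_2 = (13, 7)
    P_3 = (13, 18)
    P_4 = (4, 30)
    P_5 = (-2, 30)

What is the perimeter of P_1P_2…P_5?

|P_1P_2| = √((15)² + (8)²) = √289 = 17
|P_2P_3| = √((0)² + (11)²) = √121 = 11
|P_3P_4| = √((-9)² + (12)²) = √225 = 15
|P_4P_5| = √((-6)² + (0)²) = √36 = 6
|P_5P_1| = √((0)² + (-31)²) = √961 = 31
Perimeter = 17 + 11 + 15 + 6 + 31 = 80.

80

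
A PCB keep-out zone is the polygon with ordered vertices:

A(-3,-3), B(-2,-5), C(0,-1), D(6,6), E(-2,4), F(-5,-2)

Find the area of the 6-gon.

Apply the shoelace (surveyor's) formula: 2A = Σ (x_i·y_{i+1} − x_{i+1}·y_i), indices taken mod 6.
Cross-terms: 9, 2, 6, 36, 24, 9  ⇒  Σ = 86
Area = |Σ|/2 = 43.

43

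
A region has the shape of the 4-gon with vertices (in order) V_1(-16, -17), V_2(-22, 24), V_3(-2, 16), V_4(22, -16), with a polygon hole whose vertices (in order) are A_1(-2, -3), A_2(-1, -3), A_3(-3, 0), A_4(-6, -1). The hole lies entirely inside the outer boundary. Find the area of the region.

999.5

Outer boundary:
Apply Gauss's area formula: 2A = Σ (x_i·y_{i+1} − x_{i+1}·y_i), indices taken mod 4.
V_1→V_2: (-16)(24) − (-22)(-17) = -758
V_2→V_3: (-22)(16) − (-2)(24) = -304
V_3→V_4: (-2)(-16) − (22)(16) = -320
V_4→V_1: (22)(-17) − (-16)(-16) = -630
Σ = -2012
Area = |Σ|/2 = 1006.
Hole:
A_1→A_2: (-2)(-3) − (-1)(-3) = 3
A_2→A_3: (-1)(0) − (-3)(-3) = -9
A_3→A_4: (-3)(-1) − (-6)(0) = 3
A_4→A_1: (-6)(-3) − (-2)(-1) = 16
Σ = 13
Area = |Σ|/2 = 6.5.
Net area = 1006 − 6.5 = 999.5.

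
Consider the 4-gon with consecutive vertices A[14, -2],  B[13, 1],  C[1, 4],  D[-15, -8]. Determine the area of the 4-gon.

142.5

Apply the shoelace (surveyor's) formula: 2A = Σ (x_i·y_{i+1} − x_{i+1}·y_i), indices taken mod 4.
A→B: (14)(1) − (13)(-2) = 40
B→C: (13)(4) − (1)(1) = 51
C→D: (1)(-8) − (-15)(4) = 52
D→A: (-15)(-2) − (14)(-8) = 142
Σ = 285
Area = |Σ|/2 = 142.5.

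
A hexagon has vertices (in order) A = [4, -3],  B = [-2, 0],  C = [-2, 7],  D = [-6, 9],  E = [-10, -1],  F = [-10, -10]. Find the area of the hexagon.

Apply the shoelace (surveyor's) formula: 2A = Σ (x_i·y_{i+1} − x_{i+1}·y_i), indices taken mod 6.
A→B: (4)(0) − (-2)(-3) = -6
B→C: (-2)(7) − (-2)(0) = -14
C→D: (-2)(9) − (-6)(7) = 24
D→E: (-6)(-1) − (-10)(9) = 96
E→F: (-10)(-10) − (-10)(-1) = 90
F→A: (-10)(-3) − (4)(-10) = 70
Σ = 260
Area = |Σ|/2 = 130.

130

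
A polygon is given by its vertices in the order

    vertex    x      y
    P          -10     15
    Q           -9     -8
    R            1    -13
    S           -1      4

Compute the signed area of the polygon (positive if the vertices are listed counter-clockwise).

178

Apply Gauss's area formula: 2A = Σ (x_i·y_{i+1} − x_{i+1}·y_i), indices taken mod 4.
Σ = (215) + (125) + (-9) + (25) = 356
Signed area = Σ/2 = 178 (positive ⇒ counter-clockwise traversal).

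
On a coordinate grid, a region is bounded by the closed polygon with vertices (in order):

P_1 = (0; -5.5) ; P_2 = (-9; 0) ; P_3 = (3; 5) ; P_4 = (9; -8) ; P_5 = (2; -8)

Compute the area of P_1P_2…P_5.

Apply the shoelace (surveyor's) formula: 2A = Σ (x_i·y_{i+1} − x_{i+1}·y_i), indices taken mod 5.
P_1→P_2: (0)(0) − (-9)(-5.5) = -49.5
P_2→P_3: (-9)(5) − (3)(0) = -45
P_3→P_4: (3)(-8) − (9)(5) = -69
P_4→P_5: (9)(-8) − (2)(-8) = -56
P_5→P_1: (2)(-5.5) − (0)(-8) = -11
Σ = -230.5
Area = |Σ|/2 = 115.25.

115.25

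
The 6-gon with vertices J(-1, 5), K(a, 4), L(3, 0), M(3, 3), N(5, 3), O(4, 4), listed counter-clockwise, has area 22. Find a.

The doubled signed area Σ (x_i y_{i+1} − x_{i+1} y_i) is linear in a.
With a=0 it equals 19; the coefficient of a is -5 (from the two edges through K).
So -5·a + 19 = 2·22 = 44 ⇒ a = -5.

-5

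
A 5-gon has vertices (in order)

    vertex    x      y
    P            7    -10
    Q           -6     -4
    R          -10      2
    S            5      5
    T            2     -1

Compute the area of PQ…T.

114

Σ = (-88) + (-52) + (-60) + (-15) + (-13) = -228
Area = |Σ|/2 = 114.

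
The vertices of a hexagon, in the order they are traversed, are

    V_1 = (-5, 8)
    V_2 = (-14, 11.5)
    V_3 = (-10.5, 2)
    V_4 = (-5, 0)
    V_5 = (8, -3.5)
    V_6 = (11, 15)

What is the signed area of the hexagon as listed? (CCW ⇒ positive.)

V_1→V_2: (-5)(11.5) − (-14)(8) = 54.5
V_2→V_3: (-14)(2) − (-10.5)(11.5) = 92.75
V_3→V_4: (-10.5)(0) − (-5)(2) = 10
V_4→V_5: (-5)(-3.5) − (8)(0) = 17.5
V_5→V_6: (8)(15) − (11)(-3.5) = 158.5
V_6→V_1: (11)(8) − (-5)(15) = 163
Σ = 496.25
Signed area = Σ/2 = 248.125 (positive ⇒ counter-clockwise traversal).

248.125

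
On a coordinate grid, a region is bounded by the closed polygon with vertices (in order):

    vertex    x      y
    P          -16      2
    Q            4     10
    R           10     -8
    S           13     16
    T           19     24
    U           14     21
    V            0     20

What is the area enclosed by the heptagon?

317.5

P→Q: (-16)(10) − (4)(2) = -168
Q→R: (4)(-8) − (10)(10) = -132
R→S: (10)(16) − (13)(-8) = 264
S→T: (13)(24) − (19)(16) = 8
T→U: (19)(21) − (14)(24) = 63
U→V: (14)(20) − (0)(21) = 280
V→P: (0)(2) − (-16)(20) = 320
Σ = 635
Area = |Σ|/2 = 317.5.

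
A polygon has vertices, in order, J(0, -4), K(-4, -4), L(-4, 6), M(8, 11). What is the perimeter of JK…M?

44

|JK| = √((-4)² + (0)²) = √16 = 4
|KL| = √((0)² + (10)²) = √100 = 10
|LM| = √((12)² + (5)²) = √169 = 13
|MJ| = √((-8)² + (-15)²) = √289 = 17
Perimeter = 4 + 10 + 13 + 17 = 44.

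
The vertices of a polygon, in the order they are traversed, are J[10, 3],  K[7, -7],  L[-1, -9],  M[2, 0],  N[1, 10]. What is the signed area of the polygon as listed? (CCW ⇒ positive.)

Apply the shoelace (surveyor's) formula: 2A = Σ (x_i·y_{i+1} − x_{i+1}·y_i), indices taken mod 5.
Σ = (-91) + (-70) + (18) + (20) + (-97) = -220
Signed area = Σ/2 = -110 (negative ⇒ clockwise traversal).

-110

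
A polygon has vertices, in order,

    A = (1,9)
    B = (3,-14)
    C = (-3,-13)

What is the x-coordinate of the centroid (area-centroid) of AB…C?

1/3

Apply the shoelace formula. First the cross-terms c_i = x_i·y_{i+1} − x_{i+1}·y_i:
  -41, -81, -14  ⇒  2A = -136, A = -68.
Then Σ (x_i + x_{i+1})·c_i = -136, so x̄ = -136 / (6·(-68)) = 1/3.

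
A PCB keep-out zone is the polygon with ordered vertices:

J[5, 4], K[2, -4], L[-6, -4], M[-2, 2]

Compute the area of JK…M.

49

Apply Gauss's area formula: 2A = Σ (x_i·y_{i+1} − x_{i+1}·y_i), indices taken mod 4.
Σ = (-28) + (-32) + (-20) + (-18) = -98
Area = |Σ|/2 = 49.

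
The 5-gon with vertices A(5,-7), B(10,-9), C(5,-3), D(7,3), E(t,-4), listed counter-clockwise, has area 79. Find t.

-9

The doubled signed area Σ (x_i y_{i+1} − x_{i+1} y_i) is linear in t.
With t=0 it equals 68; the coefficient of t is -10 (from the two edges through E).
So -10·t + 68 = 2·79 = 158 ⇒ t = -9.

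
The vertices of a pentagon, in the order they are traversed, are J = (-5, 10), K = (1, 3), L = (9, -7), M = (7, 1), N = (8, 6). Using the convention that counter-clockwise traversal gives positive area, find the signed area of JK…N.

71.5

Apply the shoelace (surveyor's) formula: 2A = Σ (x_i·y_{i+1} − x_{i+1}·y_i), indices taken mod 5.
Cross-terms: -25, -34, 58, 34, 110  ⇒  Σ = 143
Signed area = Σ/2 = 71.5 (positive ⇒ counter-clockwise traversal).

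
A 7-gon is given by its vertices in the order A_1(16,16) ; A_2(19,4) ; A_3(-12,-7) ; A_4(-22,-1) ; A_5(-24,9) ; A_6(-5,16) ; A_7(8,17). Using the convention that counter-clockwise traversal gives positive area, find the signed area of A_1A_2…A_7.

Apply the shoelace formula: 2A = Σ (x_i·y_{i+1} − x_{i+1}·y_i), indices taken mod 7.
Σ = (-240) + (-85) + (-142) + (-222) + (-339) + (-213) + (-144) = -1385
Signed area = Σ/2 = -692.5 (negative ⇒ clockwise traversal).

-692.5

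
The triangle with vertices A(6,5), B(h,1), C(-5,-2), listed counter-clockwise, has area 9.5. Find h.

-3

The doubled signed area Σ (x_i y_{i+1} − x_{i+1} y_i) is linear in h.
With h=0 it equals -2; the coefficient of h is -7 (from the two edges through B).
So -7·h + -2 = 2·9.5 = 19 ⇒ h = -3.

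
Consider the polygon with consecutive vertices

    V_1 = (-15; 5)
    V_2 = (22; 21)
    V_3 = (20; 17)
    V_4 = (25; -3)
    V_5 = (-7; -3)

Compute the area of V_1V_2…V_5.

Apply the shoelace formula: 2A = Σ (x_i·y_{i+1} − x_{i+1}·y_i), indices taken mod 5.
V_1→V_2: (-15)(21) − (22)(5) = -425
V_2→V_3: (22)(17) − (20)(21) = -46
V_3→V_4: (20)(-3) − (25)(17) = -485
V_4→V_5: (25)(-3) − (-7)(-3) = -96
V_5→V_1: (-7)(5) − (-15)(-3) = -80
Σ = -1132
Area = |Σ|/2 = 566.

566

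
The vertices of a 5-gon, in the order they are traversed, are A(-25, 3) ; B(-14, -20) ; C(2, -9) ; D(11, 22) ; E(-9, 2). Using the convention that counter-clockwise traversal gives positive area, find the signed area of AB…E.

Apply Gauss's area formula: 2A = Σ (x_i·y_{i+1} − x_{i+1}·y_i), indices taken mod 5.
Σ = (542) + (166) + (143) + (220) + (23) = 1094
Signed area = Σ/2 = 547 (positive ⇒ counter-clockwise traversal).

547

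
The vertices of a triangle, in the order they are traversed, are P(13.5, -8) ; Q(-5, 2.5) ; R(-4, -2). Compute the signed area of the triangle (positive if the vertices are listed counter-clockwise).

36.375

Σ = (-6.25) + (20) + (59) = 72.75
Signed area = Σ/2 = 36.375 (positive ⇒ counter-clockwise traversal).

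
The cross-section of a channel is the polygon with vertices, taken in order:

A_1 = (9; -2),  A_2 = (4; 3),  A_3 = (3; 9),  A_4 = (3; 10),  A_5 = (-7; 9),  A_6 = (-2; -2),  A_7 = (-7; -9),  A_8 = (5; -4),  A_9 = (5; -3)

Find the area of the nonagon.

146.5

Apply the surveyor's formula: 2A = Σ (x_i·y_{i+1} − x_{i+1}·y_i), indices taken mod 9.
Σ = (35) + (27) + (3) + (97) + (32) + (4) + (73) + (5) + (17) = 293
Area = |Σ|/2 = 146.5.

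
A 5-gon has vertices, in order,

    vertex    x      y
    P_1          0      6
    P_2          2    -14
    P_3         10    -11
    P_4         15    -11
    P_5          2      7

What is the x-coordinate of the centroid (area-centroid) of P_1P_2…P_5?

5.5

Apply Gauss's area formula. First the cross-terms c_i = x_i·y_{i+1} − x_{i+1}·y_i:
  -12, 118, 55, 127, 12  ⇒  2A = 300, A = 150.
Then Σ (x_i + x_{i+1})·c_i = 4950, so x̄ = 4950 / (6·150) = 5.5.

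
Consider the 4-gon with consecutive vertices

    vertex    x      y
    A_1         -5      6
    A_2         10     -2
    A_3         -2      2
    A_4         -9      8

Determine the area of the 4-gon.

23

Apply the shoelace (surveyor's) formula: 2A = Σ (x_i·y_{i+1} − x_{i+1}·y_i), indices taken mod 4.
Σ = (-50) + (16) + (2) + (-14) = -46
Area = |Σ|/2 = 23.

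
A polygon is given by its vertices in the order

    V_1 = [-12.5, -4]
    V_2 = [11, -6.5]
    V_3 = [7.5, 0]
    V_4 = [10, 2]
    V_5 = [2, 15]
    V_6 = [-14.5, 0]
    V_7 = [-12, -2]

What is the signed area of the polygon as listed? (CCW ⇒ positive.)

302.25

Apply Gauss's area formula: 2A = Σ (x_i·y_{i+1} − x_{i+1}·y_i), indices taken mod 7.
Σ = (125.25) + (48.75) + (15) + (146) + (217.5) + (29) + (23) = 604.5
Signed area = Σ/2 = 302.25 (positive ⇒ counter-clockwise traversal).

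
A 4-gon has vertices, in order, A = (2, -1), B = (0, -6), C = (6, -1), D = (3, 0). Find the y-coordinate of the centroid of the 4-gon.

Apply the shoelace formula. First the cross-terms c_i = x_i·y_{i+1} − x_{i+1}·y_i:
  -12, 36, 3, -3  ⇒  2A = 24, A = 12.
Then Σ (y_i + y_{i+1})·c_i = -168, so ȳ = -168 / (6·12) = -7/3.

-7/3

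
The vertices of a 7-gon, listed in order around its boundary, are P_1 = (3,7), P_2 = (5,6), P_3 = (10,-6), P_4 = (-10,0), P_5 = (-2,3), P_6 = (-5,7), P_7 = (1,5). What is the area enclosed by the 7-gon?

Cross-terms: -17, -90, -60, -30, 1, -32, -8  ⇒  Σ = -236
Area = |Σ|/2 = 118.

118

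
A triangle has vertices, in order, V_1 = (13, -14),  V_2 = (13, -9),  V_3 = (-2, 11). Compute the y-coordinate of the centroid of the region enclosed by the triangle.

Apply the shoelace formula. First the cross-terms c_i = x_i·y_{i+1} − x_{i+1}·y_i:
  65, 125, -115  ⇒  2A = 75, A = 37.5.
Then Σ (y_i + y_{i+1})·c_i = -900, so ȳ = -900 / (6·37.5) = -4.

-4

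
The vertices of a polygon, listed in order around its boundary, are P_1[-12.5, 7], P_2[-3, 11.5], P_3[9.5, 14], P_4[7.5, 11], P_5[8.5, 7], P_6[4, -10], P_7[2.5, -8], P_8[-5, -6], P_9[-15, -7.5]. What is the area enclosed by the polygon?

P_1→P_2: (-12.5)(11.5) − (-3)(7) = -122.75
P_2→P_3: (-3)(14) − (9.5)(11.5) = -151.25
P_3→P_4: (9.5)(11) − (7.5)(14) = -0.5
P_4→P_5: (7.5)(7) − (8.5)(11) = -41
P_5→P_6: (8.5)(-10) − (4)(7) = -113
P_6→P_7: (4)(-8) − (2.5)(-10) = -7
P_7→P_8: (2.5)(-6) − (-5)(-8) = -55
P_8→P_9: (-5)(-7.5) − (-15)(-6) = -52.5
P_9→P_1: (-15)(7) − (-12.5)(-7.5) = -198.75
Σ = -741.75
Area = |Σ|/2 = 370.875.

370.875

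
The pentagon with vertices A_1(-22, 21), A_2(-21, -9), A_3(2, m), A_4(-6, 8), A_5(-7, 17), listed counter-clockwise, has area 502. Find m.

Write out the shoelace sum; only the two edges meeting at A_3 involve m:
2·Area = [((-21)·m − 2·(-9)) + (2·8 − (-6)·m)] + 820
       = -15·m + 854 = 1004
⇒ m = -10.

-10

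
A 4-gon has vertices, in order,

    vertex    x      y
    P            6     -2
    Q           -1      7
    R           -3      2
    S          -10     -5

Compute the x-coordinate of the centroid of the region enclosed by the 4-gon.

Apply the shoelace formula. First the cross-terms c_i = x_i·y_{i+1} − x_{i+1}·y_i:
  40, 19, 35, 50  ⇒  2A = 144, A = 72.
Then Σ (x_i + x_{i+1})·c_i = -531, so x̄ = -531 / (6·72) = -59/48.

-59/48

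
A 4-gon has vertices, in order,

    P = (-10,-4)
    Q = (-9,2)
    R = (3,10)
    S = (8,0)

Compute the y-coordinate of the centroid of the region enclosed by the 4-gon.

Apply the shoelace (surveyor's) formula. First the cross-terms c_i = x_i·y_{i+1} − x_{i+1}·y_i:
  -56, -96, -80, -32  ⇒  2A = -264, A = -132.
Then Σ (y_i + y_{i+1})·c_i = -1712, so ȳ = -1712 / (6·(-132)) = 214/99.

214/99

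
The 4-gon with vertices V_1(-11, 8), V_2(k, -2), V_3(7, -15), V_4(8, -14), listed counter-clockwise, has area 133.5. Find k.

-13

Write out the shoelace sum; only the two edges meeting at V_2 involve k:
2·Area = [((-11)·(-2) − k·8) + (k·(-15) − 7·(-2))] + -68
       = -23·k + -32 = 267
⇒ k = -13.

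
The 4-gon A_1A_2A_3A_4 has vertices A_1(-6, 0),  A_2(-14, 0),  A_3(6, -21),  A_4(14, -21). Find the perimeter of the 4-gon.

|A_1A_2| = √((-8)² + (0)²) = √64 = 8
|A_2A_3| = √((20)² + (-21)²) = √841 = 29
|A_3A_4| = √((8)² + (0)²) = √64 = 8
|A_4A_1| = √((-20)² + (21)²) = √841 = 29
Perimeter = 8 + 29 + 8 + 29 = 74.

74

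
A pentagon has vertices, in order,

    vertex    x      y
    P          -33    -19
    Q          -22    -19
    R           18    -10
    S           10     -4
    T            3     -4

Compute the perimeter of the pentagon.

|PQ| = √((11)² + (0)²) = √121 = 11
|QR| = √((40)² + (9)²) = √1681 = 41
|RS| = √((-8)² + (6)²) = √100 = 10
|ST| = √((-7)² + (0)²) = √49 = 7
|TP| = √((-36)² + (-15)²) = √1521 = 39
Perimeter = 11 + 41 + 10 + 7 + 39 = 108.

108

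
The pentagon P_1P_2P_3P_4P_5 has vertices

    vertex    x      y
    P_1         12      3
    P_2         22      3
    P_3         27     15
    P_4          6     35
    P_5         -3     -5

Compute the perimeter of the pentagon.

|P_1P_2| = √((10)² + (0)²) = √100 = 10
|P_2P_3| = √((5)² + (12)²) = √169 = 13
|P_3P_4| = √((-21)² + (20)²) = √841 = 29
|P_4P_5| = √((-9)² + (-40)²) = √1681 = 41
|P_5P_1| = √((15)² + (8)²) = √289 = 17
Perimeter = 10 + 13 + 29 + 41 + 17 = 110.

110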